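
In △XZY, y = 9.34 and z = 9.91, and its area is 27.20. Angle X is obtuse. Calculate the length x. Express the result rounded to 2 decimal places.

From area = ½·z·y·sin X, we get sin X = 2·area/(z·y) ≈ 0.58773.
Taking the obtuse solution, ∠X ≈ 144.00°.
Law of cosines then gives x ≈ 18.309.

18.31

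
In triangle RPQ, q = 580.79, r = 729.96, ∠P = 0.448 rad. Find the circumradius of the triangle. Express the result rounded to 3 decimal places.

By the law of cosines, p² = q² + r² − 2·q·r·cos P = 1.0593e+05, so p ≈ 325.46.
Area = ½·q·r·sin P ≈ 91821.
Circumradius = p/(2 sin P) ≈ 375.68.

375.683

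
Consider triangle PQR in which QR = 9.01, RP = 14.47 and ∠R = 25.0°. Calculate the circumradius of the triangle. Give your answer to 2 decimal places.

8.71

By the law of cosines, PQ² = QR² + RP² − 2·QR·RP·cos R = 54.242, so PQ ≈ 7.3649.
Area = ½·QR·RP·sin R ≈ 27.549.
Circumradius = PQ/(2 sin R) ≈ 8.7134.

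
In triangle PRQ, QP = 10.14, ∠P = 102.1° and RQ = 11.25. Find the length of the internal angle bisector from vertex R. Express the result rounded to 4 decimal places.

Law of sines: sin R = QP·sin P/RQ ≈ 0.88131.
Since RQ ≥ QP, only the acute value applies: ∠R ≈ 61.80°.
Then ∠Q = 180° − ∠P − ∠R ≈ 16.10°.
Law of sines gives PR = RQ·sin Q/sin P ≈ 3.1906.
The bisector from R has length 2·PR·RQ·cos(∠R/2)/(PR+RQ) ≈ 4.2656.

t_R ≈ 4.2656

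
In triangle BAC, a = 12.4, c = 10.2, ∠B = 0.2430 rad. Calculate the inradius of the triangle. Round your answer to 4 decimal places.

r ≈ 1.1659

By the law of cosines, b² = a² + c² − 2·a·c·cos B = 12.272, so b ≈ 3.5031.
Area = ½·a·c·sin B ≈ 15.217.
Semiperimeter s = (3.5031+12.4+10.2)/2 = 13.052.
Inradius = area/s = 15.217/13.052 ≈ 1.1659.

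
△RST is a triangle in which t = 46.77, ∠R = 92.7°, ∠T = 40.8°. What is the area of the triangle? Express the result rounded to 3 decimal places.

1212.807

The third angle is ∠S = 180° − ∠T − ∠R = 46.50°.
Law of sines: r = t·sin R/sin T ≈ 71.498.
Law of sines: s = t·sin S/sin T ≈ 51.92.
Area = ½·t·r·sin S ≈ 1212.8.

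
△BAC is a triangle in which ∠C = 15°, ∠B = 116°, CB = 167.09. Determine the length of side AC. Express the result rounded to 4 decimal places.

The third angle is ∠A = 180° − ∠C − ∠B = 49.00°.
Law of sines: AC = CB·sin B/sin A ≈ 198.99.

198.9898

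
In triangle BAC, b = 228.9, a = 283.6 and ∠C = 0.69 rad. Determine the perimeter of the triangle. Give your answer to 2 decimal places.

693.31

By the law of cosines, c² = b² + a² − 2·b·a·cos C = 32692, so c ≈ 180.81.
Semiperimeter s = (228.9+283.6+180.81)/2 = 346.65.
Perimeter = 228.9 + 283.6 + 180.81 = 693.31.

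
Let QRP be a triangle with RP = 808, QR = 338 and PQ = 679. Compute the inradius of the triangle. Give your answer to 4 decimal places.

Semiperimeter s = (808 + 679 + 338)/2 = 912.5.
Heron's formula: area = √(912.5·104.5·233.5·574.5) ≈ 1.131e+05.
Inradius = area/s = 1.131e+05/912.5 ≈ 123.95.

123.9453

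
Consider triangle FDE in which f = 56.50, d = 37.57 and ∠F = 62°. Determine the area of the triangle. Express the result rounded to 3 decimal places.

area ≈ 1051.144

Law of sines: sin D = d·sin F/f ≈ 0.58712.
Since f ≥ d, only the acute value applies: ∠D ≈ 35.95°.
Then ∠E = 180° − ∠F − ∠D ≈ 82.05°.
Law of sines gives e = f·sin E/sin F ≈ 63.375.
Area = ½·f·d·sin E ≈ 1051.1.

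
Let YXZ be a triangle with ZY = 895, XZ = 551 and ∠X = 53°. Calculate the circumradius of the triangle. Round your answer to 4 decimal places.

R ≈ 560.3307

Law of sines: sin Y = XZ·sin X/ZY ≈ 0.49167.
Since ZY ≥ XZ, only the acute value applies: ∠Y ≈ 29.45°.
Then ∠Z = 180° − ∠X − ∠Y ≈ 97.55°.
Law of sines gives YX = ZY·sin Z/sin X ≈ 1110.9.
Circumradius = ZY/(2 sin X) ≈ 560.33.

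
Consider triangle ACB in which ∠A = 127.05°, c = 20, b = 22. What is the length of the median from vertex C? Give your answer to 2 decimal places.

By the law of cosines, a² = c² + b² − 2·c·b·cos A = 1414.2, so a ≈ 37.606.
Median from C: ½√(2·b² + 2·a² − c²) ≈ 29.139.

29.14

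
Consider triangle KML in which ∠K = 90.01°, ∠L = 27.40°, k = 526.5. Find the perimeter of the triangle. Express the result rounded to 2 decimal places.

perimeter ≈ 1236.19

The third angle is ∠M = 180° − ∠L − ∠K = 62.59°.
Law of sines: m = k·sin M/sin K ≈ 467.39.
Law of sines: l = k·sin L/sin K ≈ 242.3.
Semiperimeter s = (526.5+467.39+242.3)/2 = 618.09.
Perimeter = 526.5 + 467.39 + 242.3 = 1236.2.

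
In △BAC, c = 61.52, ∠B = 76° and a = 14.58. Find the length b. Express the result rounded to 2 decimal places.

By the law of cosines, b² = a² + c² − 2·a·c·cos B = 3563.3, so b ≈ 59.693.

59.69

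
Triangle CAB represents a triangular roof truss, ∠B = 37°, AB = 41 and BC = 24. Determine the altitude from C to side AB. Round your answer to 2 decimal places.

By the law of cosines, CA² = AB² + BC² − 2·AB·BC·cos B = 685.29, so CA ≈ 26.178.
Area = ½·AB·BC·sin B ≈ 296.09.
The altitude from C has length 2·area/AB ≈ 14.444.

14.44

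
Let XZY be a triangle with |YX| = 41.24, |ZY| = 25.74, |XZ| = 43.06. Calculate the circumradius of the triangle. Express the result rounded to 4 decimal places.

22.1771

By the law of cosines, cos X = (|YX|² + |XZ|² − |ZY|²) / (2·|YX|·|XZ|) ≈ 0.81438, so ∠X ≈ 0.619 rad.
Circumradius = |ZY|/(2 sin X) ≈ 22.177.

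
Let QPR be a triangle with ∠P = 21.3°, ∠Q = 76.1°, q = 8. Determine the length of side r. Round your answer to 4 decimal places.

8.1727

The third angle is ∠R = 180° − ∠Q − ∠P = 82.60°.
Law of sines: r = q·sin R/sin Q ≈ 8.1727.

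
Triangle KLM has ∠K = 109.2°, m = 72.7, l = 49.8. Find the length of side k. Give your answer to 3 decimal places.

By the law of cosines, k² = l² + m² − 2·l·m·cos K = 10147, so k ≈ 100.73.

100.730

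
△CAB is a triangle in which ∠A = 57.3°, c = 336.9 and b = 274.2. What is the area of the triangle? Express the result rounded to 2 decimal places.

38868.53

Area = ½·b·c·sin A ≈ 38869.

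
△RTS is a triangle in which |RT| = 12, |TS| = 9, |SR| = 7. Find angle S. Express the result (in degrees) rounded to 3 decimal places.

∠S ≈ 96.379°

By the law of cosines, cos S = (|TS|² + |SR|² − |RT|²) / (2·|TS|·|SR|) ≈ -0.11111, so ∠S ≈ 96.38°.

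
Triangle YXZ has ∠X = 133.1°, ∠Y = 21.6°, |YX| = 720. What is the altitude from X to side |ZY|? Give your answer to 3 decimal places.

265.050

The third angle is ∠Z = 180° − ∠Y − ∠X = 25.30°.
Law of sines: |XZ| = |YX|·sin Y/sin Z ≈ 620.21.
Law of sines: |ZY| = |YX|·sin X/sin Z ≈ 1230.2.
Area = ½·|YX|·|XZ|·sin X ≈ 1.6303e+05.
The altitude from X has length 2·area/|ZY| ≈ 265.05.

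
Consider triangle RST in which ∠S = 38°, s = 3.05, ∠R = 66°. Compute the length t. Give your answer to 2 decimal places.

The third angle is ∠T = 180° − ∠R − ∠S = 76.00°.
Law of sines: t = s·sin T/sin S ≈ 4.8069.

4.81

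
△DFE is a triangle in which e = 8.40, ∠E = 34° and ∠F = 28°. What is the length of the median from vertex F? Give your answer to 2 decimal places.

The third angle is ∠D = 180° − ∠F − ∠E = 118.00°.
Law of sines: d = e·sin D/sin E ≈ 13.263.
Law of sines: f = e·sin F/sin E ≈ 7.0522.
Median from F: ½√(2·e² + 2·d² − f²) ≈ 10.526.

m_F ≈ 10.53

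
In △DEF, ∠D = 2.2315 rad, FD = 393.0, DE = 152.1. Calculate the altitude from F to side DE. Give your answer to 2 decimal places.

310.30

By the law of cosines, EF² = FD² + DE² − 2·FD·DE·cos D = 2.5095e+05, so EF ≈ 500.95.
Area = ½·FD·DE·sin D ≈ 23598.
The altitude from F has length 2·area/DE ≈ 310.3.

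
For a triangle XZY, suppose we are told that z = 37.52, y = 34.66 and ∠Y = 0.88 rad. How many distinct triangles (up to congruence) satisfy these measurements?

2

z·sin Y = 37.52·sin(0.88 rad) ≈ 28.92.
Since z sin Y < y < z (28.92 < 34.66 < 37.52), two triangles exist.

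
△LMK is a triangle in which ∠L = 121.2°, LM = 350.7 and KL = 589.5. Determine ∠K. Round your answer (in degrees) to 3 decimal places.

21.255

By the law of cosines, MK² = KL² + LM² − 2·KL·LM·cos L = 6.8469e+05, so MK ≈ 827.46.
Law of cosines again: cos K = (MK² + KL² − LM²)/(2·MK·KL) ≈ 0.93197, so ∠K ≈ 21.26°.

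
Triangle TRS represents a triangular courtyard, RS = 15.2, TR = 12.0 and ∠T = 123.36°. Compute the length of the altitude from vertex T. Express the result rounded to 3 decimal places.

3.184

Law of sines: sin S = TR·sin T/RS ≈ 0.65939.
Since RS ≥ TR, only the acute value applies: ∠S ≈ 41.25°.
Then ∠R = 180° − ∠T − ∠S ≈ 15.39°.
Law of sines gives ST = RS·sin R/sin T ≈ 4.8286.
Area = ½·RS·TR·sin R ≈ 24.198.
The altitude from T has length 2·area/RS ≈ 3.1839.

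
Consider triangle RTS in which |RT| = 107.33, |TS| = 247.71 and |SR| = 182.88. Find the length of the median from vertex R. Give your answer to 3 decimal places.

Median from R: ½√(2·|SR|² + 2·|RT|² − |TS|²) ≈ 84.512.

m_R ≈ 84.512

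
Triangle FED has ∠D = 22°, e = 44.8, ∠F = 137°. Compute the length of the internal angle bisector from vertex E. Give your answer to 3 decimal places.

t_E ≈ 59.442

The third angle is ∠E = 180° − ∠D − ∠F = 21.00°.
Law of sines: f = e·sin F/sin E ≈ 85.257.
Law of sines: d = e·sin D/sin E ≈ 46.83.
The bisector from E has length 2·d·f·cos(∠E/2)/(d+f) ≈ 59.442.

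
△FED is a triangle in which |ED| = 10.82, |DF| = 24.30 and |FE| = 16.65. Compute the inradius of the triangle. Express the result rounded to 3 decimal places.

2.919

Semiperimeter s = (10.82 + 24.3 + 16.65)/2 = 25.885.
Heron's formula: area = √(25.885·15.065·1.585·9.235) ≈ 75.551.
Inradius = area/s = 75.551/25.885 ≈ 2.9187.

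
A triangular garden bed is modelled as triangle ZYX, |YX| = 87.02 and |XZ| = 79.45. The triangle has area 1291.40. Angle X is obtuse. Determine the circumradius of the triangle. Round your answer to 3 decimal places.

From area = ½·|YX|·|XZ|·sin X, we get sin X = 2·area/(|YX|·|XZ|) ≈ 0.37357.
Taking the obtuse solution, ∠X ≈ 158.06°.
Law of cosines then gives |ZY| ≈ 163.44.
Circumradius = |ZY|/(2 sin X) ≈ 218.75.

R ≈ 218.745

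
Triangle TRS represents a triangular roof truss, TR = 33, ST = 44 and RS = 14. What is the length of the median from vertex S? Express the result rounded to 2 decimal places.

28.17

Median from S: ½√(2·RS² + 2·ST² − TR²) ≈ 28.174.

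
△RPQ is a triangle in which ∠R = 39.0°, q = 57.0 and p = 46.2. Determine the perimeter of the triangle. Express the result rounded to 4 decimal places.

perimeter ≈ 139.1217

By the law of cosines, r² = p² + q² − 2·p·q·cos R = 1290.4, so r ≈ 35.922.
Semiperimeter s = (35.922+46.2+57)/2 = 69.561.
Perimeter = 35.922 + 46.2 + 57 = 139.12.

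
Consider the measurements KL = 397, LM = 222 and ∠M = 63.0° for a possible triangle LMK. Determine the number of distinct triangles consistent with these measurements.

1

LM·sin M = 222·sin(63.0°) ≈ 197.8.
Since KL ≥ LM, exactly one triangle exists.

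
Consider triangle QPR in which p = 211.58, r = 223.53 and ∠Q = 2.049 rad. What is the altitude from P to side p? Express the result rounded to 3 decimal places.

198.455

By the law of cosines, q² = p² + r² − 2·p·r·cos Q = 1.3826e+05, so q ≈ 371.83.
Area = ½·p·r·sin Q ≈ 20995.
The altitude from P has length 2·area/p ≈ 198.46.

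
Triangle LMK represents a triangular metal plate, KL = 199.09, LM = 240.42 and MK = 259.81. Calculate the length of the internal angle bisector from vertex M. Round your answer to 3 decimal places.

By the law of cosines, cos M = (LM² + MK² − KL²) / (2·LM·MK) ≈ 0.68573, so ∠M ≈ 46.71°.
The bisector from M has length 2·LM·MK·cos(∠M/2)/(LM+MK) ≈ 229.28.

t_M ≈ 229.280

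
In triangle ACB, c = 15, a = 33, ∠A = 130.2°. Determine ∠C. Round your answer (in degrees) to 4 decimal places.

∠C ≈ 20.3149°

Law of sines: sin C = c·sin A/a ≈ 0.34718.
Since a ≥ c, only the acute value applies: ∠C ≈ 20.31°.
Then ∠B = 180° − ∠A − ∠C ≈ 29.49°.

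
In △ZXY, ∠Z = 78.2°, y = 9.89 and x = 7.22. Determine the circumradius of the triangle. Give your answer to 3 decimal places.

5.613

By the law of cosines, z² = x² + y² − 2·x·y·cos Z = 120.74, so z ≈ 10.988.
Area = ½·x·y·sin Z ≈ 34.948.
Circumradius = z/(2 sin Z) ≈ 5.6126.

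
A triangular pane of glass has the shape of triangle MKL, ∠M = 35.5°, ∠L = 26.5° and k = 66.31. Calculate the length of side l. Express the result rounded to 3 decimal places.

The third angle is ∠K = 180° − ∠L − ∠M = 118.00°.
Law of sines: l = k·sin L/sin K ≈ 33.51.

33.510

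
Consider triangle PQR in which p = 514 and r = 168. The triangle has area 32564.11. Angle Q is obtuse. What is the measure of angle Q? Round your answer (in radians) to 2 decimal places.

2.29

From area = ½·r·p·sin Q, we get sin Q = 2·area/(r·p) ≈ 0.75422.
Taking the obtuse solution, ∠Q ≈ 2.287 rad.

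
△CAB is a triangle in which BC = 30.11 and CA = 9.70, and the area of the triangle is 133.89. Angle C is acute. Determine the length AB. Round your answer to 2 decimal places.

27.70

From area = ½·BC·CA·sin C, we get sin C = 2·area/(BC·CA) ≈ 0.91684.
Taking the acute solution, ∠C ≈ 1.160 rad.
Law of cosines then gives AB ≈ 27.704.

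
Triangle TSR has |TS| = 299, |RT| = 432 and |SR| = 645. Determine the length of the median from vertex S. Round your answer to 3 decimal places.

453.935

Median from S: ½√(2·|TS|² + 2·|SR|² − |RT|²) ≈ 453.94.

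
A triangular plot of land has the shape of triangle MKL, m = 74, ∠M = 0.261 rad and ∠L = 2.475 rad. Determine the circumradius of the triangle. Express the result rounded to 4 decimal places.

The third angle is ∠K = π − ∠L − ∠M = 0.406 rad.
Law of sines: k = m·sin K/sin M ≈ 113.15.
Law of sines: l = m·sin L/sin M ≈ 177.31.
Circumradius = m/(2 sin M) ≈ 143.38.

R ≈ 143.3848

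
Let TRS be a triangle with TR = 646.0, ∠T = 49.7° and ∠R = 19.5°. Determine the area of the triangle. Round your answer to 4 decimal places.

56824.4678

The third angle is ∠S = 180° − ∠T − ∠R = 110.80°.
Law of sines: RS = TR·sin T/sin S ≈ 527.03.
Law of sines: ST = TR·sin R/sin S ≈ 230.67.
Area = ½·TR·RS·sin R ≈ 56824.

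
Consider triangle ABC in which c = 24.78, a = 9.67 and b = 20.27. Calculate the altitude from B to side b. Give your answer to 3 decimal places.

Semiperimeter s = (9.67 + 20.27 + 24.78)/2 = 27.36.
Heron's formula: area = √(27.36·17.69·7.09·2.58) ≈ 94.092.
The altitude from B has length 2·area/b ≈ 9.2839.

h_B ≈ 9.284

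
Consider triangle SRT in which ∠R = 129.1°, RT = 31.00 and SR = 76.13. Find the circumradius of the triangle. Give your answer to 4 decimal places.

By the law of cosines, TS² = SR² + RT² − 2·SR·RT·cos R = 9733.6, so TS ≈ 98.659.
Area = ½·SR·RT·sin R ≈ 915.75.
Circumradius = TS/(2 sin R) ≈ 63.565.

63.5652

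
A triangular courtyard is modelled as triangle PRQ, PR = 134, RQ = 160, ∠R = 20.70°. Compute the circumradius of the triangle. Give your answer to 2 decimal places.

By the law of cosines, QP² = PR² + RQ² − 2·PR·RQ·cos R = 3444.2, so QP ≈ 58.687.
Area = ½·PR·RQ·sin R ≈ 3789.3.
Circumradius = QP/(2 sin R) ≈ 83.014.

83.01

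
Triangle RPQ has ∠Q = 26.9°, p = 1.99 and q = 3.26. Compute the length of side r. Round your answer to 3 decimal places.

Law of sines: sin P = p·sin Q/q ≈ 0.27618.
Since q ≥ p, only the acute value applies: ∠P ≈ 16.03°.
Then ∠R = 180° − ∠Q − ∠P ≈ 137.07°.
Law of sines gives r = q·sin R/sin Q ≈ 4.9079.

4.908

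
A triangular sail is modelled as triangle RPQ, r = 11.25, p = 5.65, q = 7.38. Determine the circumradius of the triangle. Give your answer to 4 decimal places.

By the law of cosines, cos R = (p² + q² − r²) / (2·p·q) ≈ -0.48176, so ∠R ≈ 118.80°.
Circumradius = r/(2 sin R) ≈ 6.419.

6.4190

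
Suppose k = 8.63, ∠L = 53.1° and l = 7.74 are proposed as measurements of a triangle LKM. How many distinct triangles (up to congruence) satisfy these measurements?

k·sin L = 8.63·sin(53.1°) ≈ 6.901.
Since k sin L < l < k (6.901 < 7.74 < 8.63), two triangles exist.

2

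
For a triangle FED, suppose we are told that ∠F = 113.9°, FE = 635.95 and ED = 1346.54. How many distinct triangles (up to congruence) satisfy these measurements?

FE·sin F = 635.95·sin(113.9°) ≈ 581.4.
Since ∠F is not acute, a triangle exists only if ED > FE; here ED > FE, so there is exactly one triangle.

1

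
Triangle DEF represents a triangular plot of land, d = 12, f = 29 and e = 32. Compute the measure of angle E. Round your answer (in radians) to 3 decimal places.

By the law of cosines, cos E = (f² + d² − e²) / (2·f·d) ≈ -0.05603, so ∠E ≈ 1.6269 rad.

∠E ≈ 1.627 rad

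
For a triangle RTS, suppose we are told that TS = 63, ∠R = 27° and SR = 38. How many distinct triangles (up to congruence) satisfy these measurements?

1

SR·sin R = 38·sin(27°) ≈ 17.25.
Since TS ≥ SR, exactly one triangle exists.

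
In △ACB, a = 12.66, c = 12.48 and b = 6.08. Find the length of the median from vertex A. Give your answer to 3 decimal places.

m_A ≈ 7.503

Median from A: ½√(2·c² + 2·b² − a²) ≈ 7.5026.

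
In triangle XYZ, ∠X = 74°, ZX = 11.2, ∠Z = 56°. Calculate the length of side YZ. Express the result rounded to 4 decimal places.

The third angle is ∠Y = 180° − ∠Z − ∠X = 50.00°.
Law of sines: YZ = ZX·sin X/sin Y ≈ 14.054.

14.0542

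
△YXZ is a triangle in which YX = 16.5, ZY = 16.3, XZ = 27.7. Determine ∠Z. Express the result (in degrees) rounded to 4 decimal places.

By the law of cosines, cos Z = (XZ² + ZY² − YX²) / (2·XZ·ZY) ≈ 0.84243, so ∠Z ≈ 32.60°.

∠Z ≈ 32.6025°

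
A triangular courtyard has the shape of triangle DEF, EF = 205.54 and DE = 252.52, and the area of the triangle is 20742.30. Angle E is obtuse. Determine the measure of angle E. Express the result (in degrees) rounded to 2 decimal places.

126.94

From area = ½·DE·EF·sin E, we get sin E = 2·area/(DE·EF) ≈ 0.79927.
Taking the obtuse solution, ∠E ≈ 126.94°.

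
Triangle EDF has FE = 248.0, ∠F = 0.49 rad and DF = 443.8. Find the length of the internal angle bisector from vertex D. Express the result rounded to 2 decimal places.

t_D ≈ 313.45

By the law of cosines, ED² = DF² + FE² − 2·DF·FE·cos F = 64239, so ED ≈ 253.45.
Law of cosines again: cos D = (ED² + DF² − FE²)/(2·ED·DF) ≈ 0.88766, so ∠D ≈ 0.479 rad.
The bisector from D has length 2·ED·DF·cos(∠D/2)/(ED+DF) ≈ 313.45.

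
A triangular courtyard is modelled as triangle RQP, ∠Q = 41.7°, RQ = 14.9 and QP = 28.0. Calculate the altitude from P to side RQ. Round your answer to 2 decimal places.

h_P ≈ 18.63

By the law of cosines, PR² = RQ² + QP² − 2·RQ·QP·cos Q = 383.02, so PR ≈ 19.571.
Area = ½·RQ·QP·sin Q ≈ 138.77.
The altitude from P has length 2·area/RQ ≈ 18.626.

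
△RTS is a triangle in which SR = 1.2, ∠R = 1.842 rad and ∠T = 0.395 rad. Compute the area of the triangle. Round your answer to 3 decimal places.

The third angle is ∠S = π − ∠R − ∠T = 0.905 rad.
Law of sines: TS = SR·sin R/sin T ≈ 3.0045.
Law of sines: RT = SR·sin S/sin T ≈ 2.4516.
Area = ½·SR·TS·sin S ≈ 1.4172.

area ≈ 1.417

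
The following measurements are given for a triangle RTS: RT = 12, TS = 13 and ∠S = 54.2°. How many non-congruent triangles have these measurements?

2

TS·sin S = 13·sin(54.2°) ≈ 10.54.
Since TS sin S < RT < TS (10.54 < 12 < 13), two triangles exist.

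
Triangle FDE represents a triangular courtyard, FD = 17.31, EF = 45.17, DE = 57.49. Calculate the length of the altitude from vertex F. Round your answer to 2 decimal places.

h_F ≈ 10.70

Semiperimeter s = (57.49 + 45.17 + 17.31)/2 = 59.985.
Heron's formula: area = √(59.985·2.495·14.815·42.675) ≈ 307.61.
The altitude from F has length 2·area/DE ≈ 10.701.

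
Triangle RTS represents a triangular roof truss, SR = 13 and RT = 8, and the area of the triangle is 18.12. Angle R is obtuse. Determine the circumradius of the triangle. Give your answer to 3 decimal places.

29.684

From area = ½·SR·RT·sin R, we get sin R = 2·area/(SR·RT) ≈ 0.34846.
Taking the obtuse solution, ∠R ≈ 2.7857 rad.
Law of cosines then gives TS ≈ 20.687.
Circumradius = TS/(2 sin R) ≈ 29.684.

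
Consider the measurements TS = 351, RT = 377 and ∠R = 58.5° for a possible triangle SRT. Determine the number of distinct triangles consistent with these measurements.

RT·sin R = 377·sin(58.5°) ≈ 321.4.
Since RT sin R < TS < RT (321.4 < 351 < 377), two triangles exist.

2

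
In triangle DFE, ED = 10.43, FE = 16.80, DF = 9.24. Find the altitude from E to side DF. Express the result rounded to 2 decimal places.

Semiperimeter s = (16.8 + 10.43 + 9.24)/2 = 18.235.
Heron's formula: area = √(18.235·1.435·7.805·8.995) ≈ 42.861.
The altitude from E has length 2·area/DF ≈ 9.2773.

h_E ≈ 9.28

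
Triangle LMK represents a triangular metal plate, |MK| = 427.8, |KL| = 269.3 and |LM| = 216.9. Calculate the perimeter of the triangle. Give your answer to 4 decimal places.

Perimeter = 427.8 + 269.3 + 216.9 = 914.

914.0000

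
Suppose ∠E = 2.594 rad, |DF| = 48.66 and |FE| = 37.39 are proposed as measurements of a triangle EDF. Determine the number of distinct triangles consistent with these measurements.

1

|FE|·sin E = 37.39·sin(2.594 rad) ≈ 19.47.
Since ∠E is not acute, a triangle exists only if |DF| > |FE|; here |DF| > |FE|, so there is exactly one triangle.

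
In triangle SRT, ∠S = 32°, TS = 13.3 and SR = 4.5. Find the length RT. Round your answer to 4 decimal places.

9.7790

By the law of cosines, RT² = TS² + SR² − 2·TS·SR·cos S = 95.629, so RT ≈ 9.779.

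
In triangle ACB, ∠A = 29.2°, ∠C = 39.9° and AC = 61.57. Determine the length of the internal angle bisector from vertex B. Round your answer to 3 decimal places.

t_B ≈ 20.715

The third angle is ∠B = 180° − ∠A − ∠C = 110.90°.
Law of sines: CB = AC·sin A/sin B ≈ 32.153.
Law of sines: BA = AC·sin C/sin B ≈ 42.276.
The bisector from B has length 2·CB·BA·cos(∠B/2)/(CB+BA) ≈ 20.715.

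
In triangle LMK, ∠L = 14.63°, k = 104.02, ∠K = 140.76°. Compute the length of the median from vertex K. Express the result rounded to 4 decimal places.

m_K ≈ 22.4098

The third angle is ∠M = 180° − ∠K − ∠L = 24.61°.
Law of sines: l = k·sin L/sin K ≈ 41.534.
Law of sines: m = k·sin M/sin K ≈ 68.479.
Median from K: ½√(2·l² + 2·m² − k²) ≈ 22.41.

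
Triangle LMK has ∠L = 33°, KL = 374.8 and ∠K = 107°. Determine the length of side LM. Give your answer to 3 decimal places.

The third angle is ∠M = 180° − ∠K − ∠L = 40.00°.
Law of sines: LM = KL·sin K/sin M ≈ 557.61.

557.607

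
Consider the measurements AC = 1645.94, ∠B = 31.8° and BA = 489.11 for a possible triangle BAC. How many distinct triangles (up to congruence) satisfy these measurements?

BA·sin B = 489.11·sin(31.8°) ≈ 257.7.
Since AC ≥ BA, exactly one triangle exists.

1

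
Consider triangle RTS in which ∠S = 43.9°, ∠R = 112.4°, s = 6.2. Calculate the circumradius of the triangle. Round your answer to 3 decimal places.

The third angle is ∠T = 180° − ∠S − ∠R = 23.70°.
Law of sines: r = s·sin R/sin S ≈ 8.2668.
Law of sines: t = s·sin T/sin S ≈ 3.594.
Circumradius = s/(2 sin S) ≈ 4.4707.

4.471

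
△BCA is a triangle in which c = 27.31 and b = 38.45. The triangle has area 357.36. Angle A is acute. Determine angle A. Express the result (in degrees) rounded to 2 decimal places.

∠A ≈ 42.89°

From area = ½·b·c·sin A, we get sin A = 2·area/(b·c) ≈ 0.68064.
Taking the acute solution, ∠A ≈ 42.89°.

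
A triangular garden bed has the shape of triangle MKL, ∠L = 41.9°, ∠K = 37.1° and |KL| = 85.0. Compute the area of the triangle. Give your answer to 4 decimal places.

The third angle is ∠M = 180° − ∠K − ∠L = 101.00°.
Law of sines: |LM| = |KL|·sin K/sin M ≈ 52.232.
Law of sines: |MK| = |KL|·sin L/sin M ≈ 57.828.
Area = ½·|KL|·|LM|·sin L ≈ 1482.5.

1482.5043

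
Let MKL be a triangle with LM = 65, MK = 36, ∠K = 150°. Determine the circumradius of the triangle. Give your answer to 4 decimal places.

R ≈ 65.0000

Law of sines: sin L = MK·sin K/LM ≈ 0.27692.
Since LM ≥ MK, only the acute value applies: ∠L ≈ 16.08°.
Then ∠M = 180° − ∠K − ∠L ≈ 13.92°.
Law of sines gives KL = LM·sin M/sin K ≈ 31.281.
Circumradius = LM/(2 sin K) ≈ 65.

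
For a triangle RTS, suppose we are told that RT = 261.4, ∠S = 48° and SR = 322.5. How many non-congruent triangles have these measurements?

SR·sin S = 322.5·sin(48°) ≈ 239.7.
Since SR sin S < RT < SR (239.7 < 261.4 < 322.5), two triangles exist.

2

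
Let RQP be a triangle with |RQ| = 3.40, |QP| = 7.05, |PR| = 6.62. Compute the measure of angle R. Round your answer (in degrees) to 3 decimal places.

∠R ≈ 82.749°

By the law of cosines, cos R = (|PR|² + |RQ|² − |QP|²) / (2·|PR|·|RQ|) ≈ 0.12622, so ∠R ≈ 82.75°.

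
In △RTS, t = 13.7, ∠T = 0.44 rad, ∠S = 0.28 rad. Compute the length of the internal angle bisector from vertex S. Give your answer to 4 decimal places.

16.4839

The third angle is ∠R = π − ∠T − ∠S = 2.422 rad.
Law of sines: r = t·sin R/sin T ≈ 21.209.
Law of sines: s = t·sin S/sin T ≈ 8.8888.
The bisector from S has length 2·r·t·cos(∠S/2)/(r+t) ≈ 16.484.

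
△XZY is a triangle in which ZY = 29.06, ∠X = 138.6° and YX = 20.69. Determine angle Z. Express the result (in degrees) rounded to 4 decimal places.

28.0887

Law of sines: sin Z = YX·sin X/ZY ≈ 0.47084.
Since ZY ≥ YX, only the acute value applies: ∠Z ≈ 28.09°.
Then ∠Y = 180° − ∠X − ∠Z ≈ 13.31°.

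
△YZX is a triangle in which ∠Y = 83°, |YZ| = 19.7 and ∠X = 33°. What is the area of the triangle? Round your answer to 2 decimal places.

317.84

The third angle is ∠Z = 180° − ∠X − ∠Y = 64.00°.
Law of sines: |ZX| = |YZ|·sin Y/sin X ≈ 35.901.
Law of sines: |XY| = |YZ|·sin Z/sin X ≈ 32.51.
Area = ½·|YZ|·|ZX|·sin Z ≈ 317.84.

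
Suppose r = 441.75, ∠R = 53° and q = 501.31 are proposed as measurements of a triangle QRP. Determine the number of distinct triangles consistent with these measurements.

q·sin R = 501.31·sin(53°) ≈ 400.4.
Since q sin R < r < q (400.4 < 441.75 < 501.31), two triangles exist.

2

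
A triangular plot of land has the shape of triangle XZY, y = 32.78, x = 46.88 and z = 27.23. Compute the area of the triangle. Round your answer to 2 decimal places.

Semiperimeter s = (46.88 + 27.23 + 32.78)/2 = 53.445.
Heron's formula: area = √(53.445·6.565·26.215·20.665) ≈ 435.98.

area ≈ 435.98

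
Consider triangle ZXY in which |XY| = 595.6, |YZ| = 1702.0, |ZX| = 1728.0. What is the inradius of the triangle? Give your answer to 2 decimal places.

r ≈ 249.65

Semiperimeter s = (595.6 + 1702 + 1728)/2 = 2012.8.
Heron's formula: area = √(2012.8·1417.2·310.8·284.8) ≈ 5.0249e+05.
Inradius = area/s = 5.0249e+05/2012.8 ≈ 249.65.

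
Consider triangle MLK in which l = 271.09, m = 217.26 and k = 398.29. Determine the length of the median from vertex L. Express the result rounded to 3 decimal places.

Median from L: ½√(2·k² + 2·m² − l²) ≈ 290.77.

m_L ≈ 290.768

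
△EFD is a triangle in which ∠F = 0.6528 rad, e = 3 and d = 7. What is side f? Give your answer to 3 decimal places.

4.963

By the law of cosines, f² = d² + e² − 2·d·e·cos F = 24.636, so f ≈ 4.9634.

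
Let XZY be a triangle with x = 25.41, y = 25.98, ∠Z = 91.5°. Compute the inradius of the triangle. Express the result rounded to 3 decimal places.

By the law of cosines, z² = y² + x² − 2·y·x·cos Z = 1355.2, so z ≈ 36.813.
Area = ½·y·x·sin Z ≈ 329.96.
Semiperimeter s = (25.41+36.813+25.98)/2 = 44.101.
Inradius = area/s = 329.96/44.101 ≈ 7.4819.

r ≈ 7.482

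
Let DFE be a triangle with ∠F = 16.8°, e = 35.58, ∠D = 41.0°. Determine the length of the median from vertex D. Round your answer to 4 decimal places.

The third angle is ∠E = 180° − ∠D − ∠F = 122.20°.
Law of sines: d = e·sin D/sin E ≈ 27.585.
Law of sines: f = e·sin F/sin E ≈ 12.153.
Median from D: ½√(2·f² + 2·e² − d²) ≈ 22.728.

22.7283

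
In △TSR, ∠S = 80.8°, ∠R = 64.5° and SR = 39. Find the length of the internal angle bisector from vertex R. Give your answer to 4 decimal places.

The third angle is ∠T = 180° − ∠S − ∠R = 34.70°.
Law of sines: RT = SR·sin S/sin T ≈ 67.626.
Law of sines: TS = SR·sin R/sin T ≈ 61.834.
The bisector from R has length 2·SR·RT·cos(∠R/2)/(SR+RT) ≈ 41.839.

41.8386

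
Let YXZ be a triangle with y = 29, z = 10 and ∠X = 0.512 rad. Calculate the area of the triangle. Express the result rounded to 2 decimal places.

area ≈ 71.04

Area = ½·z·y·sin X ≈ 71.039.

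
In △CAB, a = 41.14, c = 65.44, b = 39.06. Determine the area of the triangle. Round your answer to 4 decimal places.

Semiperimeter s = (65.44 + 41.14 + 39.06)/2 = 72.82.
Heron's formula: area = √(72.82·7.38·31.68·33.76) ≈ 758.14.

area ≈ 758.1364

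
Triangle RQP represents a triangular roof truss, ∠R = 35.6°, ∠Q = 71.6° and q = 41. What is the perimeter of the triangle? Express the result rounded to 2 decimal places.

perimeter ≈ 107.43

The third angle is ∠P = 180° − ∠R − ∠Q = 72.80°.
Law of sines: r = q·sin R/sin Q ≈ 25.153.
Law of sines: p = q·sin P/sin Q ≈ 41.277.
Semiperimeter s = (25.153+41+41.277)/2 = 53.715.
Perimeter = 25.153 + 41 + 41.277 = 107.43.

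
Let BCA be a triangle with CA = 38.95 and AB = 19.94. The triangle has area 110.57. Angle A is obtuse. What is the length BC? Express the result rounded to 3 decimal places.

From area = ½·CA·AB·sin A, we get sin A = 2·area/(CA·AB) ≈ 0.28473.
Taking the obtuse solution, ∠A ≈ 2.853 rad.
Law of cosines then gives BC ≈ 58.342.

58.342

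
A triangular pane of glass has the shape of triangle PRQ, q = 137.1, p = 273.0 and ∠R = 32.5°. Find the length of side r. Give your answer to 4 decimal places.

By the law of cosines, r² = q² + p² − 2·q·p·cos R = 30192, so r ≈ 173.76.

173.7584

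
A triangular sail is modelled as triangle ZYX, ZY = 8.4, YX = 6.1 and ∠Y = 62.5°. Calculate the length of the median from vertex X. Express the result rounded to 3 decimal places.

By the law of cosines, XZ² = ZY² + YX² − 2·ZY·YX·cos Y = 60.45, so XZ ≈ 7.775.
Median from X: ½√(2·YX² + 2·XZ² − ZY²) ≈ 5.5848.

m_X ≈ 5.585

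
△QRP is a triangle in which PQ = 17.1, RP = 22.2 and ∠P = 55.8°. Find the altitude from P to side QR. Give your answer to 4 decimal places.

h_P ≈ 16.5827

By the law of cosines, QR² = RP² + PQ² − 2·RP·PQ·cos P = 358.49, so QR ≈ 18.934.
Area = ½·RP·PQ·sin P ≈ 156.99.
The altitude from P has length 2·area/QR ≈ 16.583.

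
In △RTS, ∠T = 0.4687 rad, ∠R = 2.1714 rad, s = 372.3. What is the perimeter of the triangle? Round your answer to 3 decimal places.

The third angle is ∠S = π − ∠R − ∠T = 0.5015 rad.
Law of sines: r = s·sin R/sin S ≈ 638.91.
Law of sines: t = s·sin T/sin S ≈ 349.84.
Semiperimeter p = (638.91+349.84+372.3)/2 = 680.52.
Perimeter = 638.91 + 349.84 + 372.3 = 1361.

perimeter ≈ 1361.043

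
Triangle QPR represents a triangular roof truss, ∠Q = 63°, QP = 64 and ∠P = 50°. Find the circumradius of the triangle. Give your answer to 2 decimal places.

34.76

The third angle is ∠R = 180° − ∠Q − ∠P = 67.00°.
Law of sines: PR = QP·sin Q/sin R ≈ 61.949.
Law of sines: RQ = QP·sin P/sin R ≈ 53.261.
Circumradius = QP/(2 sin R) ≈ 34.764.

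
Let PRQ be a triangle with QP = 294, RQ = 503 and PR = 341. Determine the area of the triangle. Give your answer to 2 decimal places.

48524.59

Semiperimeter s = (503 + 294 + 341)/2 = 569.
Heron's formula: area = √(569·66·275·228) ≈ 48525.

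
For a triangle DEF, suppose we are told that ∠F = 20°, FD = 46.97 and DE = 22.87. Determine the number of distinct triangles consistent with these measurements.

2

FD·sin F = 46.97·sin(20°) ≈ 16.06.
Since FD sin F < DE < FD (16.06 < 22.87 < 46.97), two triangles exist.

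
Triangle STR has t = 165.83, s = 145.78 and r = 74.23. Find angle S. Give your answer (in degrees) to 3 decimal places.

By the law of cosines, cos S = (t² + r² − s²) / (2·t·r) ≈ 0.47759, so ∠S ≈ 61.47°.

∠S ≈ 61.472°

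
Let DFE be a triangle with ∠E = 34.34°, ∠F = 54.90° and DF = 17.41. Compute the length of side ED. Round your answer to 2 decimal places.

The third angle is ∠D = 180° − ∠F − ∠E = 90.76°.
Law of sines: ED = DF·sin F/sin E ≈ 25.251.

25.25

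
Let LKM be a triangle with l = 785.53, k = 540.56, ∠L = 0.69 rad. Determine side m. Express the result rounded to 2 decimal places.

1123.06

Law of sines: sin K = k·sin L/l ≈ 0.43803.
Since l ≥ k, only the acute value applies: ∠K ≈ 0.453 rad.
Then ∠M = π − ∠L − ∠K ≈ 1.998 rad.
Law of sines gives m = l·sin M/sin L ≈ 1123.1.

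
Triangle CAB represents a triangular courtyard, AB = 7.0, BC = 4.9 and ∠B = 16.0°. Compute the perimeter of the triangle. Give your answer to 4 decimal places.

14.5585

By the law of cosines, CA² = AB² + BC² − 2·AB·BC·cos B = 7.0674, so CA ≈ 2.6585.
Semiperimeter s = (7+4.9+2.6585)/2 = 7.2792.
Perimeter = 7 + 4.9 + 2.6585 = 14.558.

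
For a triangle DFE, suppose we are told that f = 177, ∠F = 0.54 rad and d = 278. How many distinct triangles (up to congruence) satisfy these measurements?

d·sin F = 278·sin(0.54 rad) ≈ 142.9.
Since d sin F < f < d (142.9 < 177 < 278), two triangles exist.

2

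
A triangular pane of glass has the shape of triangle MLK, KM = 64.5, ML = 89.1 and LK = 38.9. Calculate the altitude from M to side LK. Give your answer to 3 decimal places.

Semiperimeter s = (38.9 + 64.5 + 89.1)/2 = 96.25.
Heron's formula: area = √(96.25·57.35·31.75·7.15) ≈ 1119.4.
The altitude from M has length 2·area/LK ≈ 57.554.

h_M ≈ 57.554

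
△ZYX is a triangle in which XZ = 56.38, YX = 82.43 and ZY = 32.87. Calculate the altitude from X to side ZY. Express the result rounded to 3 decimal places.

Semiperimeter s = (82.43 + 56.38 + 32.87)/2 = 85.84.
Heron's formula: area = √(85.84·3.41·29.46·52.97) ≈ 675.85.
The altitude from X has length 2·area/ZY ≈ 41.123.

41.123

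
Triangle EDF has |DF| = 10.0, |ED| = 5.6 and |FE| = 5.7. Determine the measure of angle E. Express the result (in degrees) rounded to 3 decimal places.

By the law of cosines, cos E = (|FE|² + |ED|² − |DF|²) / (2·|FE|·|ED|) ≈ -0.56626, so ∠E ≈ 124.49°.

124.490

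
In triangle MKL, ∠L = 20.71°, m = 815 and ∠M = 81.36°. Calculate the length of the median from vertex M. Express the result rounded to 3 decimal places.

m_M ≈ 448.732

The third angle is ∠K = 180° − ∠L − ∠M = 77.93°.
Law of sines: k = m·sin K/sin M ≈ 806.13.
Law of sines: l = m·sin L/sin M ≈ 291.52.
Median from M: ½√(2·k² + 2·l² − m²) ≈ 448.73.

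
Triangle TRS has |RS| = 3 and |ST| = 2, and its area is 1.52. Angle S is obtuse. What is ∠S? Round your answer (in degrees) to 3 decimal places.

149.558

From area = ½·|RS|·|ST|·sin S, we get sin S = 2·area/(|RS|·|ST|) ≈ 0.50667.
Taking the obtuse solution, ∠S ≈ 149.56°.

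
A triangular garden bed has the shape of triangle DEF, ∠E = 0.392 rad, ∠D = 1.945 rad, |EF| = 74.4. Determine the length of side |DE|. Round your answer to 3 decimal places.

The third angle is ∠F = π − ∠D − ∠E = 0.805 rad.
Law of sines: |DE| = |EF|·sin F/sin D ≈ 57.594.

57.594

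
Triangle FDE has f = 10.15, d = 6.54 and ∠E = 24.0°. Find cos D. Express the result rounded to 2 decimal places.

By the law of cosines, e² = f² + d² − 2·f·d·cos E = 24.51, so e ≈ 4.9508.
Law of cosines again: cos D = (e² + f² − d²)/(2·e·f) ≈ 0.84339, so ∠D ≈ 32.50°.

cos D ≈ 0.84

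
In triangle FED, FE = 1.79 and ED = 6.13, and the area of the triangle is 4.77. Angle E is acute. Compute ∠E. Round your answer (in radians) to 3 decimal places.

∠E ≈ 1.054 rad

From area = ½·FE·ED·sin E, we get sin E = 2·area/(FE·ED) ≈ 0.86943.
Taking the acute solution, ∠E ≈ 1.0540 rad.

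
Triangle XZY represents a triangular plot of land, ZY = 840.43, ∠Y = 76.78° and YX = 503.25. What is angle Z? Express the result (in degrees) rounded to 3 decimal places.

∠Z ≈ 34.036°

By the law of cosines, XZ² = ZY² + YX² − 2·ZY·YX·cos Y = 7.6614e+05, so XZ ≈ 875.29.
Law of cosines again: cos Z = (XZ² + ZY² − YX²)/(2·XZ·ZY) ≈ 0.82869, so ∠Z ≈ 34.04°.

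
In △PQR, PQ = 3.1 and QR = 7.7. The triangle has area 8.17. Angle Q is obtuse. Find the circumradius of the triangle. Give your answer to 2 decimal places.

7.44

From area = ½·PQ·QR·sin Q, we get sin Q = 2·area/(PQ·QR) ≈ 0.68454.
Taking the obtuse solution, ∠Q ≈ 136.80°.
Law of cosines then gives RP ≈ 10.183.
Circumradius = RP/(2 sin Q) ≈ 7.4381.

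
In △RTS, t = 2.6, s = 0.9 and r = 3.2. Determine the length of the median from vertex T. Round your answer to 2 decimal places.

1.96

Median from T: ½√(2·s² + 2·r² − t²) ≈ 1.9583.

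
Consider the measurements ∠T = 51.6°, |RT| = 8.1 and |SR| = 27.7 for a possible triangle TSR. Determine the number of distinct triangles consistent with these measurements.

|RT|·sin T = 8.1·sin(51.6°) ≈ 6.348.
Since |SR| ≥ |RT|, exactly one triangle exists.

1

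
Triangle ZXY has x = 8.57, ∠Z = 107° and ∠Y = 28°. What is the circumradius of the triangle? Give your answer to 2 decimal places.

The third angle is ∠X = 180° − ∠Y − ∠Z = 45.00°.
Law of sines: z = x·sin Z/sin X ≈ 11.59.
Law of sines: y = x·sin Y/sin X ≈ 5.6899.
Circumradius = x/(2 sin X) ≈ 6.0599.

R ≈ 6.06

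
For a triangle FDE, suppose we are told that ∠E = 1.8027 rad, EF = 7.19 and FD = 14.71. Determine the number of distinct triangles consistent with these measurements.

EF·sin E = 7.19·sin(1.8027 rad) ≈ 6.998.
Since ∠E is not acute, a triangle exists only if FD > EF; here FD > EF, so there is exactly one triangle.

1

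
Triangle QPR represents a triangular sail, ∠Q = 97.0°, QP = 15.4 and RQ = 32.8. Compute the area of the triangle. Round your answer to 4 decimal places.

Area = ½·RQ·QP·sin Q ≈ 250.68.

250.6775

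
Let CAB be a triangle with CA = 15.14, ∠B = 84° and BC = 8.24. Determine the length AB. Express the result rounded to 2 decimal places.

13.59

Law of sines: sin A = BC·sin B/CA ≈ 0.54127.
Since CA ≥ BC, only the acute value applies: ∠A ≈ 32.77°.
Then ∠C = 180° − ∠B − ∠A ≈ 63.23°.
Law of sines gives AB = CA·sin C/sin B ≈ 13.592.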